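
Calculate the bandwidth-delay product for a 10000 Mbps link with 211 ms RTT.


BDP = bandwidth * RTT
= 10000 Mbps * 211 ms
= 10000 * 1e6 * 211 / 1000 bits
= 2110000000 bits
= 263750000 bytes
= 257568.3594 KB
BDP = 2110000000 bits (263750000 bytes)


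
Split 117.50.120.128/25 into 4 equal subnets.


New prefix = 25 + 2 = 27
Each subnet has 32 addresses
  117.50.120.128/27
  117.50.120.160/27
  117.50.120.192/27
  117.50.120.224/27
Subnets: 117.50.120.128/27, 117.50.120.160/27, 117.50.120.192/27, 117.50.120.224/27


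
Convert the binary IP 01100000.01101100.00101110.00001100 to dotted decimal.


01100000 = 96
01101100 = 108
00101110 = 46
00001100 = 12
IP: 96.108.46.12


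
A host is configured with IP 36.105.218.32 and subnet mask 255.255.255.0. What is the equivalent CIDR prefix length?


Binary: 11111111.11111111.11111111.00000000
Count leading 1s
Prefix: /24


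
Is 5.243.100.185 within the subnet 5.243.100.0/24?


Subnet network: 5.243.100.0
Test IP AND mask: 5.243.100.0
Yes, 5.243.100.185 is in 5.243.100.0/24


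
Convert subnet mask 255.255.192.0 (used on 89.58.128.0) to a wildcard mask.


Subnet mask: 255.255.192.0
Wildcard = 255.255.255.255 - subnet mask
255 - 255 = 0
255 - 255 = 0
255 - 192 = 63
255 - 0 = 255
Wildcard: 0.0.63.255


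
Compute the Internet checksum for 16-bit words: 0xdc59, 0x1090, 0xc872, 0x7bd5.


Sum all words (with carry folding):
+ 0xdc59 = 0xdc59
+ 0x1090 = 0xece9
+ 0xc872 = 0xb55c
+ 0x7bd5 = 0x3132
One's complement: ~0x3132
Checksum = 0xcecd


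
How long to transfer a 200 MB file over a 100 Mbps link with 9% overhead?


Effective throughput = 100 * (1 - 9/100) = 91 Mbps
File size in Mb = 200 * 8 = 1600 Mb
Time = 1600 / 91
Time = 17.5824 seconds


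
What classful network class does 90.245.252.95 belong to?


First octet: 90
Binary: 01011010
0xxxxxxx -> Class A (1-126)
Class A, default mask 255.0.0.0 (/8)


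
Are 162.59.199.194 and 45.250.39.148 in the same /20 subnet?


Mask: 255.255.240.0
162.59.199.194 AND mask = 162.59.192.0
45.250.39.148 AND mask = 45.250.32.0
No, different subnets (162.59.192.0 vs 45.250.32.0)


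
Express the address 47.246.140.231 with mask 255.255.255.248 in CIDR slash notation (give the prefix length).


Binary: 11111111.11111111.11111111.11111000
Count leading 1s
Prefix: /29


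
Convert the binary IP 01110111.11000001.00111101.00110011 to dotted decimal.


01110111 = 119
11000001 = 193
00111101 = 61
00110011 = 51
IP: 119.193.61.51


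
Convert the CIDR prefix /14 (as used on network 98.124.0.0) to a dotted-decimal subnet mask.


/14 means 14 network bits, 18 host bits
Binary: 11111111111111000000000000000000
Mask: 255.252.0.0


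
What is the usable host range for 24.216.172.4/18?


Network: 24.216.128.0
Broadcast: 24.216.191.255
First usable = network + 1
Last usable = broadcast - 1
Range: 24.216.128.1 to 24.216.191.254


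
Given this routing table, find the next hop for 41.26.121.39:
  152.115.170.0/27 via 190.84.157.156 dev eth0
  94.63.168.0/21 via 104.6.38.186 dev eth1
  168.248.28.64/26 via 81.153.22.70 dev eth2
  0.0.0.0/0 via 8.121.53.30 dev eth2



Longest prefix match for 41.26.121.39:
  /27 152.115.170.0: no
  /21 94.63.168.0: no
  /26 168.248.28.64: no
  /0 0.0.0.0: MATCH
Selected: next-hop 8.121.53.30 via eth2 (matched /0)


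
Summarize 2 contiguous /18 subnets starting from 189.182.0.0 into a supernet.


Original prefix: /18
Number of subnets: 2 = 2^1
New prefix = 18 - 1 = 17
Supernet: 189.182.0.0/17


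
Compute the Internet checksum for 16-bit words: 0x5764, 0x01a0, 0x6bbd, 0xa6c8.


Sum all words (with carry folding):
+ 0x5764 = 0x5764
+ 0x01a0 = 0x5904
+ 0x6bbd = 0xc4c1
+ 0xa6c8 = 0x6b8a
One's complement: ~0x6b8a
Checksum = 0x9475


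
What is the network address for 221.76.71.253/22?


IP:   11011101.01001100.01000111.11111101
Mask: 11111111.11111111.11111100.00000000
AND operation:
Net:  11011101.01001100.01000100.00000000
Network: 221.76.68.0/22


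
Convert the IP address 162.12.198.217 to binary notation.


162 = 10100010
12 = 00001100
198 = 11000110
217 = 11011001
Binary: 10100010.00001100.11000110.11011001


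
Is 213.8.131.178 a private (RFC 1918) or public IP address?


RFC 1918 private ranges:
  10.0.0.0/8 (10.0.0.0 - 10.255.255.255)
  172.16.0.0/12 (172.16.0.0 - 172.31.255.255)
  192.168.0.0/16 (192.168.0.0 - 192.168.255.255)
Public (not in any RFC 1918 range)


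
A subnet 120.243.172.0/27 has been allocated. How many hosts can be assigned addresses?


Host bits = 32 - 27 = 5
Total addresses = 2^5 = 32
Usable = total - 2 (network and broadcast)
Usable hosts: 30


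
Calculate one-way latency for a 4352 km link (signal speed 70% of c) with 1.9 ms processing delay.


Speed = 0.7 * 3e5 km/s = 210000 km/s
Propagation delay = 4352 / 210000 = 0.0207 s = 20.7238 ms
Processing delay = 1.9 ms
Total one-way latency = 22.6238 ms


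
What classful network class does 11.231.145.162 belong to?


First octet: 11
Binary: 00001011
0xxxxxxx -> Class A (1-126)
Class A, default mask 255.0.0.0 (/8)


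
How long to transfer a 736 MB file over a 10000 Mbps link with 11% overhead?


Effective throughput = 10000 * (1 - 11/100) = 8900 Mbps
File size in Mb = 736 * 8 = 5888 Mb
Time = 5888 / 8900
Time = 0.6616 seconds


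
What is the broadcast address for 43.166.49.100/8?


Network: 43.0.0.0/8
Host bits = 24
Set all host bits to 1:
Broadcast: 43.255.255.255


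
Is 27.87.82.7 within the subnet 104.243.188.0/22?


Subnet network: 104.243.188.0
Test IP AND mask: 27.87.80.0
No, 27.87.82.7 is not in 104.243.188.0/22


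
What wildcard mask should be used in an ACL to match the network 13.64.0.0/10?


Subnet mask: 255.192.0.0
Wildcard = 255.255.255.255 - subnet mask
255 - 255 = 0
255 - 192 = 63
255 - 0 = 255
255 - 0 = 255
Wildcard: 0.63.255.255


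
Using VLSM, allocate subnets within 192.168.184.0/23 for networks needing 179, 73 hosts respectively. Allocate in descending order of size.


179 hosts -> /24 (254 usable): 192.168.184.0/24
73 hosts -> /25 (126 usable): 192.168.185.0/25
Allocation: 192.168.184.0/24 (179 hosts, 254 usable); 192.168.185.0/25 (73 hosts, 126 usable)


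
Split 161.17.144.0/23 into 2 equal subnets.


New prefix = 23 + 1 = 24
Each subnet has 256 addresses
  161.17.144.0/24
  161.17.145.0/24
Subnets: 161.17.144.0/24, 161.17.145.0/24


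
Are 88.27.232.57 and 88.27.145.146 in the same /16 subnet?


Mask: 255.255.0.0
88.27.232.57 AND mask = 88.27.0.0
88.27.145.146 AND mask = 88.27.0.0
Yes, same subnet (88.27.0.0)


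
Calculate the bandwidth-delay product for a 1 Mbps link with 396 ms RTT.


BDP = bandwidth * RTT
= 1 Mbps * 396 ms
= 1 * 1e6 * 396 / 1000 bits
= 396000 bits
= 49500 bytes
= 48.3398 KB
BDP = 396000 bits (49500 bytes)


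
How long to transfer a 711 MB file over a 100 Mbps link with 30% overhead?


Effective throughput = 100 * (1 - 30/100) = 70 Mbps
File size in Mb = 711 * 8 = 5688 Mb
Time = 5688 / 70
Time = 81.2571 seconds


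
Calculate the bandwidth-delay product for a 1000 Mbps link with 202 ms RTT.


BDP = bandwidth * RTT
= 1000 Mbps * 202 ms
= 1000 * 1e6 * 202 / 1000 bits
= 202000000 bits
= 25250000 bytes
= 24658.2031 KB
BDP = 202000000 bits (25250000 bytes)


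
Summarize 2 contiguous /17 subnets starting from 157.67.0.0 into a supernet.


Original prefix: /17
Number of subnets: 2 = 2^1
New prefix = 17 - 1 = 16
Supernet: 157.67.0.0/16


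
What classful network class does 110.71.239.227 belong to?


First octet: 110
Binary: 01101110
0xxxxxxx -> Class A (1-126)
Class A, default mask 255.0.0.0 (/8)


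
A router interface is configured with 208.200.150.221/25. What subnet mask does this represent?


/25 means 25 network bits, 7 host bits
Binary: 11111111111111111111111110000000
Mask: 255.255.255.128


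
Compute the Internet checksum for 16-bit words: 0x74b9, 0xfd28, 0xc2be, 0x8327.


Sum all words (with carry folding):
+ 0x74b9 = 0x74b9
+ 0xfd28 = 0x71e2
+ 0xc2be = 0x34a1
+ 0x8327 = 0xb7c8
One's complement: ~0xb7c8
Checksum = 0x4837


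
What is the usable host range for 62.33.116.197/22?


Network: 62.33.116.0
Broadcast: 62.33.119.255
First usable = network + 1
Last usable = broadcast - 1
Range: 62.33.116.1 to 62.33.119.254


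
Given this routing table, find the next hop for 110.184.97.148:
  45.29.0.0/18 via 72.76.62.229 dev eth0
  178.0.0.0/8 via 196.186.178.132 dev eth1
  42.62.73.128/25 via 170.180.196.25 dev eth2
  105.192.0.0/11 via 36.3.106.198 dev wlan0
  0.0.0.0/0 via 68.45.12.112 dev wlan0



Longest prefix match for 110.184.97.148:
  /18 45.29.0.0: no
  /8 178.0.0.0: no
  /25 42.62.73.128: no
  /11 105.192.0.0: no
  /0 0.0.0.0: MATCH
Selected: next-hop 68.45.12.112 via wlan0 (matched /0)


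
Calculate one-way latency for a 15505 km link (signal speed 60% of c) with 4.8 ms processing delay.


Speed = 0.6 * 3e5 km/s = 180000 km/s
Propagation delay = 15505 / 180000 = 0.0861 s = 86.1389 ms
Processing delay = 4.8 ms
Total one-way latency = 90.9389 ms


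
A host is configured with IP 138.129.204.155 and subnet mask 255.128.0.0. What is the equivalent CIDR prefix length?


Binary: 11111111.10000000.00000000.00000000
Count leading 1s
Prefix: /9


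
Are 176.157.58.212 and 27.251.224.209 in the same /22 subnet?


Mask: 255.255.252.0
176.157.58.212 AND mask = 176.157.56.0
27.251.224.209 AND mask = 27.251.224.0
No, different subnets (176.157.56.0 vs 27.251.224.0)


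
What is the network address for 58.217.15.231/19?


IP:   00111010.11011001.00001111.11100111
Mask: 11111111.11111111.11100000.00000000
AND operation:
Net:  00111010.11011001.00000000.00000000
Network: 58.217.0.0/19


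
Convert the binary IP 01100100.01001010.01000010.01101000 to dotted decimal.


01100100 = 100
01001010 = 74
01000010 = 66
01101000 = 104
IP: 100.74.66.104


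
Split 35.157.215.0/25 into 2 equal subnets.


New prefix = 25 + 1 = 26
Each subnet has 64 addresses
  35.157.215.0/26
  35.157.215.64/26
Subnets: 35.157.215.0/26, 35.157.215.64/26


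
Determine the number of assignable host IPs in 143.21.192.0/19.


Host bits = 32 - 19 = 13
Total addresses = 2^13 = 8192
Usable = total - 2 (network and broadcast)
Usable hosts: 8190


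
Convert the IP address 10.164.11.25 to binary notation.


10 = 00001010
164 = 10100100
11 = 00001011
25 = 00011001
Binary: 00001010.10100100.00001011.00011001


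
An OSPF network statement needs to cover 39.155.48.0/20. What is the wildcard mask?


Subnet mask: 255.255.240.0
Wildcard = 255.255.255.255 - subnet mask
255 - 255 = 0
255 - 255 = 0
255 - 240 = 15
255 - 0 = 255
Wildcard: 0.0.15.255


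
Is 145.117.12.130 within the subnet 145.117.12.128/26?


Subnet network: 145.117.12.128
Test IP AND mask: 145.117.12.128
Yes, 145.117.12.130 is in 145.117.12.128/26


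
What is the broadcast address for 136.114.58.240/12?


Network: 136.112.0.0/12
Host bits = 20
Set all host bits to 1:
Broadcast: 136.127.255.255


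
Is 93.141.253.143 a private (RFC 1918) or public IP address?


RFC 1918 private ranges:
  10.0.0.0/8 (10.0.0.0 - 10.255.255.255)
  172.16.0.0/12 (172.16.0.0 - 172.31.255.255)
  192.168.0.0/16 (192.168.0.0 - 192.168.255.255)
Public (not in any RFC 1918 range)


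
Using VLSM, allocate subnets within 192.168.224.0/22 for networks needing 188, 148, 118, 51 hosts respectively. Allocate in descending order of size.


188 hosts -> /24 (254 usable): 192.168.224.0/24
148 hosts -> /24 (254 usable): 192.168.225.0/24
118 hosts -> /25 (126 usable): 192.168.226.0/25
51 hosts -> /26 (62 usable): 192.168.226.128/26
Allocation: 192.168.224.0/24 (188 hosts, 254 usable); 192.168.225.0/24 (148 hosts, 254 usable); 192.168.226.0/25 (118 hosts, 126 usable); 192.168.226.128/26 (51 hosts, 62 usable)


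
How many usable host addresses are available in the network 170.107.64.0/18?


Host bits = 32 - 18 = 14
Total addresses = 2^14 = 16384
Usable = total - 2 (network and broadcast)
Usable hosts: 16382


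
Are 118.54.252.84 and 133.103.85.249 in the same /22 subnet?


Mask: 255.255.252.0
118.54.252.84 AND mask = 118.54.252.0
133.103.85.249 AND mask = 133.103.84.0
No, different subnets (118.54.252.0 vs 133.103.84.0)


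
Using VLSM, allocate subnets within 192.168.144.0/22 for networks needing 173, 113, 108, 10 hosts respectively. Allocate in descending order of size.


173 hosts -> /24 (254 usable): 192.168.144.0/24
113 hosts -> /25 (126 usable): 192.168.145.0/25
108 hosts -> /25 (126 usable): 192.168.145.128/25
10 hosts -> /28 (14 usable): 192.168.146.0/28
Allocation: 192.168.144.0/24 (173 hosts, 254 usable); 192.168.145.0/25 (113 hosts, 126 usable); 192.168.145.128/25 (108 hosts, 126 usable); 192.168.146.0/28 (10 hosts, 14 usable)


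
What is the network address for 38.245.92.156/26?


IP:   00100110.11110101.01011100.10011100
Mask: 11111111.11111111.11111111.11000000
AND operation:
Net:  00100110.11110101.01011100.10000000
Network: 38.245.92.128/26


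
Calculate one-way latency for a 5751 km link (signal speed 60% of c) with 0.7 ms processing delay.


Speed = 0.6 * 3e5 km/s = 180000 km/s
Propagation delay = 5751 / 180000 = 0.0319 s = 31.95 ms
Processing delay = 0.7 ms
Total one-way latency = 32.65 ms


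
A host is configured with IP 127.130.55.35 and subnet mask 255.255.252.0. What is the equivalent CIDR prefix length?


Binary: 11111111.11111111.11111100.00000000
Count leading 1s
Prefix: /22


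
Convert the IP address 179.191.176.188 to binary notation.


179 = 10110011
191 = 10111111
176 = 10110000
188 = 10111100
Binary: 10110011.10111111.10110000.10111100


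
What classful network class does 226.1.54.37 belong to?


First octet: 226
Binary: 11100010
1110xxxx -> Class D (224-239)
Class D (multicast), default mask N/A


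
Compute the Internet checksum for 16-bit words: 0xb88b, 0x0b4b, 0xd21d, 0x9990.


Sum all words (with carry folding):
+ 0xb88b = 0xb88b
+ 0x0b4b = 0xc3d6
+ 0xd21d = 0x95f4
+ 0x9990 = 0x2f85
One's complement: ~0x2f85
Checksum = 0xd07a


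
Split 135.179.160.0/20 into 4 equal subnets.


New prefix = 20 + 2 = 22
Each subnet has 1024 addresses
  135.179.160.0/22
  135.179.164.0/22
  135.179.168.0/22
  135.179.172.0/22
Subnets: 135.179.160.0/22, 135.179.164.0/22, 135.179.168.0/22, 135.179.172.0/22


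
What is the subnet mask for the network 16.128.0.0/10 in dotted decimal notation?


/10 means 10 network bits, 22 host bits
Binary: 11111111110000000000000000000000
Mask: 255.192.0.0


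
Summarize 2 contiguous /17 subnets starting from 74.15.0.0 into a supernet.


Original prefix: /17
Number of subnets: 2 = 2^1
New prefix = 17 - 1 = 16
Supernet: 74.15.0.0/16


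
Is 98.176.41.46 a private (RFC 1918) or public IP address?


RFC 1918 private ranges:
  10.0.0.0/8 (10.0.0.0 - 10.255.255.255)
  172.16.0.0/12 (172.16.0.0 - 172.31.255.255)
  192.168.0.0/16 (192.168.0.0 - 192.168.255.255)
Public (not in any RFC 1918 range)


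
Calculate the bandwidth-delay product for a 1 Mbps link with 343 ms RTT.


BDP = bandwidth * RTT
= 1 Mbps * 343 ms
= 1 * 1e6 * 343 / 1000 bits
= 343000 bits
= 42875 bytes
= 41.8701 KB
BDP = 343000 bits (42875 bytes)


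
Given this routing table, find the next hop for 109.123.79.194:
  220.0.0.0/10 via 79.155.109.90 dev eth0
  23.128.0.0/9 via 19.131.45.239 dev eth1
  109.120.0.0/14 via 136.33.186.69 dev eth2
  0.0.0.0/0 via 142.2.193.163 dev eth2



Longest prefix match for 109.123.79.194:
  /10 220.0.0.0: no
  /9 23.128.0.0: no
  /14 109.120.0.0: MATCH
  /0 0.0.0.0: MATCH
Selected: next-hop 136.33.186.69 via eth2 (matched /14)


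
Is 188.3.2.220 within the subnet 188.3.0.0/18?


Subnet network: 188.3.0.0
Test IP AND mask: 188.3.0.0
Yes, 188.3.2.220 is in 188.3.0.0/18


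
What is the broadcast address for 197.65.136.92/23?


Network: 197.65.136.0/23
Host bits = 9
Set all host bits to 1:
Broadcast: 197.65.137.255


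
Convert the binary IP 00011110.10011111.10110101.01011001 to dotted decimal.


00011110 = 30
10011111 = 159
10110101 = 181
01011001 = 89
IP: 30.159.181.89


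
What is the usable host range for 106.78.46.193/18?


Network: 106.78.0.0
Broadcast: 106.78.63.255
First usable = network + 1
Last usable = broadcast - 1
Range: 106.78.0.1 to 106.78.63.254


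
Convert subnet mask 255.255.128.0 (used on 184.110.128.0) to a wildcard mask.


Subnet mask: 255.255.128.0
Wildcard = 255.255.255.255 - subnet mask
255 - 255 = 0
255 - 255 = 0
255 - 128 = 127
255 - 0 = 255
Wildcard: 0.0.127.255


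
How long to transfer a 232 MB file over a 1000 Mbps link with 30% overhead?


Effective throughput = 1000 * (1 - 30/100) = 700 Mbps
File size in Mb = 232 * 8 = 1856 Mb
Time = 1856 / 700
Time = 2.6514 seconds


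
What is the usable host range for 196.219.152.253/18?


Network: 196.219.128.0
Broadcast: 196.219.191.255
First usable = network + 1
Last usable = broadcast - 1
Range: 196.219.128.1 to 196.219.191.254


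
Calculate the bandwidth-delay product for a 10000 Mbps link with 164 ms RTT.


BDP = bandwidth * RTT
= 10000 Mbps * 164 ms
= 10000 * 1e6 * 164 / 1000 bits
= 1640000000 bits
= 205000000 bytes
= 200195.3125 KB
BDP = 1640000000 bits (205000000 bytes)


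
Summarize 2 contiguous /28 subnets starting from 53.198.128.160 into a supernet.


Original prefix: /28
Number of subnets: 2 = 2^1
New prefix = 28 - 1 = 27
Supernet: 53.198.128.160/27


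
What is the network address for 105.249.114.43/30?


IP:   01101001.11111001.01110010.00101011
Mask: 11111111.11111111.11111111.11111100
AND operation:
Net:  01101001.11111001.01110010.00101000
Network: 105.249.114.40/30


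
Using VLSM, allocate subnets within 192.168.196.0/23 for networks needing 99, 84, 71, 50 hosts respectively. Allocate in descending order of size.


99 hosts -> /25 (126 usable): 192.168.196.0/25
84 hosts -> /25 (126 usable): 192.168.196.128/25
71 hosts -> /25 (126 usable): 192.168.197.0/25
50 hosts -> /26 (62 usable): 192.168.197.128/26
Allocation: 192.168.196.0/25 (99 hosts, 126 usable); 192.168.196.128/25 (84 hosts, 126 usable); 192.168.197.0/25 (71 hosts, 126 usable); 192.168.197.128/26 (50 hosts, 62 usable)


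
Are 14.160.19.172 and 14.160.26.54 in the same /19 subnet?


Mask: 255.255.224.0
14.160.19.172 AND mask = 14.160.0.0
14.160.26.54 AND mask = 14.160.0.0
Yes, same subnet (14.160.0.0)


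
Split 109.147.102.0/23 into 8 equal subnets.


New prefix = 23 + 3 = 26
Each subnet has 64 addresses
  109.147.102.0/26
  109.147.102.64/26
  109.147.102.128/26
  109.147.102.192/26
  109.147.103.0/26
  109.147.103.64/26
  109.147.103.128/26
  109.147.103.192/26
Subnets: 109.147.102.0/26, 109.147.102.64/26, 109.147.102.128/26, 109.147.102.192/26, 109.147.103.0/26, 109.147.103.64/26, 109.147.103.128/26, 109.147.103.192/26


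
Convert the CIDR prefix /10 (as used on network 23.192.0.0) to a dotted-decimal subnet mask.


/10 means 10 network bits, 22 host bits
Binary: 11111111110000000000000000000000
Mask: 255.192.0.0


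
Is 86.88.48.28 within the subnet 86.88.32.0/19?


Subnet network: 86.88.32.0
Test IP AND mask: 86.88.32.0
Yes, 86.88.48.28 is in 86.88.32.0/19


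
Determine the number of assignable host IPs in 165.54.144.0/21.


Host bits = 32 - 21 = 11
Total addresses = 2^11 = 2048
Usable = total - 2 (network and broadcast)
Usable hosts: 2046


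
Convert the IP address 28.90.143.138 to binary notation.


28 = 00011100
90 = 01011010
143 = 10001111
138 = 10001010
Binary: 00011100.01011010.10001111.10001010


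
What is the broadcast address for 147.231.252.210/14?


Network: 147.228.0.0/14
Host bits = 18
Set all host bits to 1:
Broadcast: 147.231.255.255


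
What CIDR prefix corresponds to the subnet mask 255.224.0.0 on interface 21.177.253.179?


Binary: 11111111.11100000.00000000.00000000
Count leading 1s
Prefix: /11


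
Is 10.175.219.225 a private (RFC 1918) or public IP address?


RFC 1918 private ranges:
  10.0.0.0/8 (10.0.0.0 - 10.255.255.255)
  172.16.0.0/12 (172.16.0.0 - 172.31.255.255)
  192.168.0.0/16 (192.168.0.0 - 192.168.255.255)
Private (in 10.0.0.0/8)


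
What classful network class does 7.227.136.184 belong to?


First octet: 7
Binary: 00000111
0xxxxxxx -> Class A (1-126)
Class A, default mask 255.0.0.0 (/8)


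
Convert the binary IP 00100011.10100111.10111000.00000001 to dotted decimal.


00100011 = 35
10100111 = 167
10111000 = 184
00000001 = 1
IP: 35.167.184.1


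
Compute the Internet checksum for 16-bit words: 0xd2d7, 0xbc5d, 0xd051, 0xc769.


Sum all words (with carry folding):
+ 0xd2d7 = 0xd2d7
+ 0xbc5d = 0x8f35
+ 0xd051 = 0x5f87
+ 0xc769 = 0x26f1
One's complement: ~0x26f1
Checksum = 0xd90e


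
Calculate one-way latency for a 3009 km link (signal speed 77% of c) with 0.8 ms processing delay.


Speed = 0.77 * 3e5 km/s = 231000 km/s
Propagation delay = 3009 / 231000 = 0.013 s = 13.026 ms
Processing delay = 0.8 ms
Total one-way latency = 13.826 ms


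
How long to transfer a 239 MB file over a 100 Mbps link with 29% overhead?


Effective throughput = 100 * (1 - 29/100) = 71 Mbps
File size in Mb = 239 * 8 = 1912 Mb
Time = 1912 / 71
Time = 26.9296 seconds


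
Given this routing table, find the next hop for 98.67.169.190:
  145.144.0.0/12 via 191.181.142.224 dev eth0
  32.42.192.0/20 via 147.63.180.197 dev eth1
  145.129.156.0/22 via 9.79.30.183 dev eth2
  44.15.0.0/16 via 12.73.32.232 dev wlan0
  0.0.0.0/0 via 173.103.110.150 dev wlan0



Longest prefix match for 98.67.169.190:
  /12 145.144.0.0: no
  /20 32.42.192.0: no
  /22 145.129.156.0: no
  /16 44.15.0.0: no
  /0 0.0.0.0: MATCH
Selected: next-hop 173.103.110.150 via wlan0 (matched /0)


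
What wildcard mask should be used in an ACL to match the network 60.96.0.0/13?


Subnet mask: 255.248.0.0
Wildcard = 255.255.255.255 - subnet mask
255 - 255 = 0
255 - 248 = 7
255 - 0 = 255
255 - 0 = 255
Wildcard: 0.7.255.255


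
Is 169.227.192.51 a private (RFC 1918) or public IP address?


RFC 1918 private ranges:
  10.0.0.0/8 (10.0.0.0 - 10.255.255.255)
  172.16.0.0/12 (172.16.0.0 - 172.31.255.255)
  192.168.0.0/16 (192.168.0.0 - 192.168.255.255)
Public (not in any RFC 1918 range)


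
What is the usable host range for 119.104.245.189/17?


Network: 119.104.128.0
Broadcast: 119.104.255.255
First usable = network + 1
Last usable = broadcast - 1
Range: 119.104.128.1 to 119.104.255.254


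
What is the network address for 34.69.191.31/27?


IP:   00100010.01000101.10111111.00011111
Mask: 11111111.11111111.11111111.11100000
AND operation:
Net:  00100010.01000101.10111111.00000000
Network: 34.69.191.0/27


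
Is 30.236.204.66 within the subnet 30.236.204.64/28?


Subnet network: 30.236.204.64
Test IP AND mask: 30.236.204.64
Yes, 30.236.204.66 is in 30.236.204.64/28


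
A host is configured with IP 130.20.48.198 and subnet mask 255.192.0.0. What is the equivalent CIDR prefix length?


Binary: 11111111.11000000.00000000.00000000
Count leading 1s
Prefix: /10


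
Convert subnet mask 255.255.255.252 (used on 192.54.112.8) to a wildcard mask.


Subnet mask: 255.255.255.252
Wildcard = 255.255.255.255 - subnet mask
255 - 255 = 0
255 - 255 = 0
255 - 255 = 0
255 - 252 = 3
Wildcard: 0.0.0.3


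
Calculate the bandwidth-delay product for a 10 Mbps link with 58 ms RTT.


BDP = bandwidth * RTT
= 10 Mbps * 58 ms
= 10 * 1e6 * 58 / 1000 bits
= 580000 bits
= 72500 bytes
= 70.8008 KB
BDP = 580000 bits (72500 bytes)


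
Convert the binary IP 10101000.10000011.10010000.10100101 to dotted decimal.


10101000 = 168
10000011 = 131
10010000 = 144
10100101 = 165
IP: 168.131.144.165


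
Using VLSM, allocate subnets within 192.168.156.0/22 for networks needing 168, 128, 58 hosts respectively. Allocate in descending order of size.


168 hosts -> /24 (254 usable): 192.168.156.0/24
128 hosts -> /24 (254 usable): 192.168.157.0/24
58 hosts -> /26 (62 usable): 192.168.158.0/26
Allocation: 192.168.156.0/24 (168 hosts, 254 usable); 192.168.157.0/24 (128 hosts, 254 usable); 192.168.158.0/26 (58 hosts, 62 usable)


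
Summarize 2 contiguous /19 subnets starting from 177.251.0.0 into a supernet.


Original prefix: /19
Number of subnets: 2 = 2^1
New prefix = 19 - 1 = 18
Supernet: 177.251.0.0/18


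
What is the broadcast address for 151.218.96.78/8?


Network: 151.0.0.0/8
Host bits = 24
Set all host bits to 1:
Broadcast: 151.255.255.255


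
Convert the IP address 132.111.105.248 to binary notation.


132 = 10000100
111 = 01101111
105 = 01101001
248 = 11111000
Binary: 10000100.01101111.01101001.11111000


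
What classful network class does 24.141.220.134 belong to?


First octet: 24
Binary: 00011000
0xxxxxxx -> Class A (1-126)
Class A, default mask 255.0.0.0 (/8)


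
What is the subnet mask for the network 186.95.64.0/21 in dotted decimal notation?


/21 means 21 network bits, 11 host bits
Binary: 11111111111111111111100000000000
Mask: 255.255.248.0


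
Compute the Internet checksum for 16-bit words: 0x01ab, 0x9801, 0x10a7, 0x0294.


Sum all words (with carry folding):
+ 0x01ab = 0x01ab
+ 0x9801 = 0x99ac
+ 0x10a7 = 0xaa53
+ 0x0294 = 0xace7
One's complement: ~0xace7
Checksum = 0x5318


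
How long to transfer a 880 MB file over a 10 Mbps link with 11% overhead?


Effective throughput = 10 * (1 - 11/100) = 8.9 Mbps
File size in Mb = 880 * 8 = 7040 Mb
Time = 7040 / 8.9
Time = 791.0112 seconds


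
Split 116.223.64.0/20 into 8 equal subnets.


New prefix = 20 + 3 = 23
Each subnet has 512 addresses
  116.223.64.0/23
  116.223.66.0/23
  116.223.68.0/23
  116.223.70.0/23
  116.223.72.0/23
  116.223.74.0/23
  116.223.76.0/23
  116.223.78.0/23
Subnets: 116.223.64.0/23, 116.223.66.0/23, 116.223.68.0/23, 116.223.70.0/23, 116.223.72.0/23, 116.223.74.0/23, 116.223.76.0/23, 116.223.78.0/23


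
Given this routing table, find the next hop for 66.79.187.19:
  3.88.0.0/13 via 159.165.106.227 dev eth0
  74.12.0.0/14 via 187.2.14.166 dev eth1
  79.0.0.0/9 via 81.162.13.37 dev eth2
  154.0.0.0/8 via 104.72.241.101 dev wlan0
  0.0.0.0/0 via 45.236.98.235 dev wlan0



Longest prefix match for 66.79.187.19:
  /13 3.88.0.0: no
  /14 74.12.0.0: no
  /9 79.0.0.0: no
  /8 154.0.0.0: no
  /0 0.0.0.0: MATCH
Selected: next-hop 45.236.98.235 via wlan0 (matched /0)


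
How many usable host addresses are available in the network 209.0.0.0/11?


Host bits = 32 - 11 = 21
Total addresses = 2^21 = 2097152
Usable = total - 2 (network and broadcast)
Usable hosts: 2097150


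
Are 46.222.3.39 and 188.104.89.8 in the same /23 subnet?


Mask: 255.255.254.0
46.222.3.39 AND mask = 46.222.2.0
188.104.89.8 AND mask = 188.104.88.0
No, different subnets (46.222.2.0 vs 188.104.88.0)


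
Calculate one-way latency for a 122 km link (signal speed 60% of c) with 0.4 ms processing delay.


Speed = 0.6 * 3e5 km/s = 180000 km/s
Propagation delay = 122 / 180000 = 0.0007 s = 0.6778 ms
Processing delay = 0.4 ms
Total one-way latency = 1.0778 ms


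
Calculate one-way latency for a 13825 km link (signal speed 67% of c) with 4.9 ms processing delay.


Speed = 0.67 * 3e5 km/s = 201000 km/s
Propagation delay = 13825 / 201000 = 0.0688 s = 68.7811 ms
Processing delay = 4.9 ms
Total one-way latency = 73.6811 ms


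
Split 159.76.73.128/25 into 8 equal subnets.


New prefix = 25 + 3 = 28
Each subnet has 16 addresses
  159.76.73.128/28
  159.76.73.144/28
  159.76.73.160/28
  159.76.73.176/28
  159.76.73.192/28
  159.76.73.208/28
  159.76.73.224/28
  159.76.73.240/28
Subnets: 159.76.73.128/28, 159.76.73.144/28, 159.76.73.160/28, 159.76.73.176/28, 159.76.73.192/28, 159.76.73.208/28, 159.76.73.224/28, 159.76.73.240/28


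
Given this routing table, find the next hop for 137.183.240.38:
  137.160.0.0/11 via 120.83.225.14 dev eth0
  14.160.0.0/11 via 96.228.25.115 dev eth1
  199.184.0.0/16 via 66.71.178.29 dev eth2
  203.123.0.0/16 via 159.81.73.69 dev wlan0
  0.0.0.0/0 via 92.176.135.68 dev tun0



Longest prefix match for 137.183.240.38:
  /11 137.160.0.0: MATCH
  /11 14.160.0.0: no
  /16 199.184.0.0: no
  /16 203.123.0.0: no
  /0 0.0.0.0: MATCH
Selected: next-hop 120.83.225.14 via eth0 (matched /11)


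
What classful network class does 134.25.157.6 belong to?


First octet: 134
Binary: 10000110
10xxxxxx -> Class B (128-191)
Class B, default mask 255.255.0.0 (/16)


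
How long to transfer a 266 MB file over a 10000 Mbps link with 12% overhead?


Effective throughput = 10000 * (1 - 12/100) = 8800 Mbps
File size in Mb = 266 * 8 = 2128 Mb
Time = 2128 / 8800
Time = 0.2418 seconds


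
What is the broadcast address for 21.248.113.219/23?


Network: 21.248.112.0/23
Host bits = 9
Set all host bits to 1:
Broadcast: 21.248.113.255


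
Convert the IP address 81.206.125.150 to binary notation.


81 = 01010001
206 = 11001110
125 = 01111101
150 = 10010110
Binary: 01010001.11001110.01111101.10010110


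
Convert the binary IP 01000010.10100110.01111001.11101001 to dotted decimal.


01000010 = 66
10100110 = 166
01111001 = 121
11101001 = 233
IP: 66.166.121.233


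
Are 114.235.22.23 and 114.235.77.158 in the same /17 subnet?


Mask: 255.255.128.0
114.235.22.23 AND mask = 114.235.0.0
114.235.77.158 AND mask = 114.235.0.0
Yes, same subnet (114.235.0.0)


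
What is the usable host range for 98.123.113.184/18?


Network: 98.123.64.0
Broadcast: 98.123.127.255
First usable = network + 1
Last usable = broadcast - 1
Range: 98.123.64.1 to 98.123.127.254


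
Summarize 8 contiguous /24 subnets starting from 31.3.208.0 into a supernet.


Original prefix: /24
Number of subnets: 8 = 2^3
New prefix = 24 - 3 = 21
Supernet: 31.3.208.0/21


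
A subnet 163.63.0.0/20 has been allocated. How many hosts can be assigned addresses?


Host bits = 32 - 20 = 12
Total addresses = 2^12 = 4096
Usable = total - 2 (network and broadcast)
Usable hosts: 4094


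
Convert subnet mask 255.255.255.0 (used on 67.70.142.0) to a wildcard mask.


Subnet mask: 255.255.255.0
Wildcard = 255.255.255.255 - subnet mask
255 - 255 = 0
255 - 255 = 0
255 - 255 = 0
255 - 0 = 255
Wildcard: 0.0.0.255


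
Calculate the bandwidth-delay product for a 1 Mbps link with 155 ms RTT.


BDP = bandwidth * RTT
= 1 Mbps * 155 ms
= 1 * 1e6 * 155 / 1000 bits
= 155000 bits
= 19375 bytes
= 18.9209 KB
BDP = 155000 bits (19375 bytes)


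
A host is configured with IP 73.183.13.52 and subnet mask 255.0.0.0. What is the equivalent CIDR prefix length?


Binary: 11111111.00000000.00000000.00000000
Count leading 1s
Prefix: /8


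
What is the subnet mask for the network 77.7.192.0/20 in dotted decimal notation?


/20 means 20 network bits, 12 host bits
Binary: 11111111111111111111000000000000
Mask: 255.255.240.0


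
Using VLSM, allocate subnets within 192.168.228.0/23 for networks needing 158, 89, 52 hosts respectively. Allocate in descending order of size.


158 hosts -> /24 (254 usable): 192.168.228.0/24
89 hosts -> /25 (126 usable): 192.168.229.0/25
52 hosts -> /26 (62 usable): 192.168.229.128/26
Allocation: 192.168.228.0/24 (158 hosts, 254 usable); 192.168.229.0/25 (89 hosts, 126 usable); 192.168.229.128/26 (52 hosts, 62 usable)


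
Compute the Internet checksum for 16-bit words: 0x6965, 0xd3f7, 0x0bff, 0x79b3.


Sum all words (with carry folding):
+ 0x6965 = 0x6965
+ 0xd3f7 = 0x3d5d
+ 0x0bff = 0x495c
+ 0x79b3 = 0xc30f
One's complement: ~0xc30f
Checksum = 0x3cf0


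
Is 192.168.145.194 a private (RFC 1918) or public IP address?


RFC 1918 private ranges:
  10.0.0.0/8 (10.0.0.0 - 10.255.255.255)
  172.16.0.0/12 (172.16.0.0 - 172.31.255.255)
  192.168.0.0/16 (192.168.0.0 - 192.168.255.255)
Private (in 192.168.0.0/16)


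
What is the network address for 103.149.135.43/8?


IP:   01100111.10010101.10000111.00101011
Mask: 11111111.00000000.00000000.00000000
AND operation:
Net:  01100111.00000000.00000000.00000000
Network: 103.0.0.0/8


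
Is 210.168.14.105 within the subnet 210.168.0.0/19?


Subnet network: 210.168.0.0
Test IP AND mask: 210.168.0.0
Yes, 210.168.14.105 is in 210.168.0.0/19


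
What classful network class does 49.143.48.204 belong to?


First octet: 49
Binary: 00110001
0xxxxxxx -> Class A (1-126)
Class A, default mask 255.0.0.0 (/8)


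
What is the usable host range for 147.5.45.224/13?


Network: 147.0.0.0
Broadcast: 147.7.255.255
First usable = network + 1
Last usable = broadcast - 1
Range: 147.0.0.1 to 147.7.255.254


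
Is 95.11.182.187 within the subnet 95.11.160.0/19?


Subnet network: 95.11.160.0
Test IP AND mask: 95.11.160.0
Yes, 95.11.182.187 is in 95.11.160.0/19


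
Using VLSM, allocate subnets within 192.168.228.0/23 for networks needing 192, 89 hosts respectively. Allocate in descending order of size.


192 hosts -> /24 (254 usable): 192.168.228.0/24
89 hosts -> /25 (126 usable): 192.168.229.0/25
Allocation: 192.168.228.0/24 (192 hosts, 254 usable); 192.168.229.0/25 (89 hosts, 126 usable)


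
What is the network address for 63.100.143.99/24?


IP:   00111111.01100100.10001111.01100011
Mask: 11111111.11111111.11111111.00000000
AND operation:
Net:  00111111.01100100.10001111.00000000
Network: 63.100.143.0/24


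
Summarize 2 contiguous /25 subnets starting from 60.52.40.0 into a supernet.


Original prefix: /25
Number of subnets: 2 = 2^1
New prefix = 25 - 1 = 24
Supernet: 60.52.40.0/24


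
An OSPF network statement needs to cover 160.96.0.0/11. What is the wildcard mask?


Subnet mask: 255.224.0.0
Wildcard = 255.255.255.255 - subnet mask
255 - 255 = 0
255 - 224 = 31
255 - 0 = 255
255 - 0 = 255
Wildcard: 0.31.255.255


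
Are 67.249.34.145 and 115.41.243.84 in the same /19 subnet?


Mask: 255.255.224.0
67.249.34.145 AND mask = 67.249.32.0
115.41.243.84 AND mask = 115.41.224.0
No, different subnets (67.249.32.0 vs 115.41.224.0)


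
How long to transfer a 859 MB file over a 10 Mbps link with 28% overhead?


Effective throughput = 10 * (1 - 28/100) = 7.2 Mbps
File size in Mb = 859 * 8 = 6872 Mb
Time = 6872 / 7.2
Time = 954.4444 seconds


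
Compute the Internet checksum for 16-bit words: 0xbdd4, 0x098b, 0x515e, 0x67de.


Sum all words (with carry folding):
+ 0xbdd4 = 0xbdd4
+ 0x098b = 0xc75f
+ 0x515e = 0x18be
+ 0x67de = 0x809c
One's complement: ~0x809c
Checksum = 0x7f63


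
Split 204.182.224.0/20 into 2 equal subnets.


New prefix = 20 + 1 = 21
Each subnet has 2048 addresses
  204.182.224.0/21
  204.182.232.0/21
Subnets: 204.182.224.0/21, 204.182.232.0/21


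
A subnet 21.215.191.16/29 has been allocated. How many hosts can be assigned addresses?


Host bits = 32 - 29 = 3
Total addresses = 2^3 = 8
Usable = total - 2 (network and broadcast)
Usable hosts: 6


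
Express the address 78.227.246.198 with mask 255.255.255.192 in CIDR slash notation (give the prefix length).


Binary: 11111111.11111111.11111111.11000000
Count leading 1s
Prefix: /26


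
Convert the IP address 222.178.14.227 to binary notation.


222 = 11011110
178 = 10110010
14 = 00001110
227 = 11100011
Binary: 11011110.10110010.00001110.11100011


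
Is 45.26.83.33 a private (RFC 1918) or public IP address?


RFC 1918 private ranges:
  10.0.0.0/8 (10.0.0.0 - 10.255.255.255)
  172.16.0.0/12 (172.16.0.0 - 172.31.255.255)
  192.168.0.0/16 (192.168.0.0 - 192.168.255.255)
Public (not in any RFC 1918 range)


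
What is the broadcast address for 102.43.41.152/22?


Network: 102.43.40.0/22
Host bits = 10
Set all host bits to 1:
Broadcast: 102.43.43.255


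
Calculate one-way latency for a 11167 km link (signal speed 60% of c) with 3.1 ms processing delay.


Speed = 0.6 * 3e5 km/s = 180000 km/s
Propagation delay = 11167 / 180000 = 0.062 s = 62.0389 ms
Processing delay = 3.1 ms
Total one-way latency = 65.1389 ms


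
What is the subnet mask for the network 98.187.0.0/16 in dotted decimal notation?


/16 means 16 network bits, 16 host bits
Binary: 11111111111111110000000000000000
Mask: 255.255.0.0


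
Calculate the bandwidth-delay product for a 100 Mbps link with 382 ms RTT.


BDP = bandwidth * RTT
= 100 Mbps * 382 ms
= 100 * 1e6 * 382 / 1000 bits
= 38200000 bits
= 4775000 bytes
= 4663.0859 KB
BDP = 38200000 bits (4775000 bytes)


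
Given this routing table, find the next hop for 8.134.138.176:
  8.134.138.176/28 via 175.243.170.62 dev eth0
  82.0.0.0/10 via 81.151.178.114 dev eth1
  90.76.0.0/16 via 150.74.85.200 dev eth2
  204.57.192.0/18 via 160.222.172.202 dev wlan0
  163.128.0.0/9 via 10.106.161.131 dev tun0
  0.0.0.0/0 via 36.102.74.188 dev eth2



Longest prefix match for 8.134.138.176:
  /28 8.134.138.176: MATCH
  /10 82.0.0.0: no
  /16 90.76.0.0: no
  /18 204.57.192.0: no
  /9 163.128.0.0: no
  /0 0.0.0.0: MATCH
Selected: next-hop 175.243.170.62 via eth0 (matched /28)


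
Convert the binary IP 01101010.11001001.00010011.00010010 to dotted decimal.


01101010 = 106
11001001 = 201
00010011 = 19
00010010 = 18
IP: 106.201.19.18


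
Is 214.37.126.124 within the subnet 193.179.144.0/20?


Subnet network: 193.179.144.0
Test IP AND mask: 214.37.112.0
No, 214.37.126.124 is not in 193.179.144.0/20


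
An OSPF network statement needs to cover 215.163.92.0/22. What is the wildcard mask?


Subnet mask: 255.255.252.0
Wildcard = 255.255.255.255 - subnet mask
255 - 255 = 0
255 - 255 = 0
255 - 252 = 3
255 - 0 = 255
Wildcard: 0.0.3.255


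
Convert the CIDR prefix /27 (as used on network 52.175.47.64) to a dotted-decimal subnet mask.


/27 means 27 network bits, 5 host bits
Binary: 11111111111111111111111111100000
Mask: 255.255.255.224


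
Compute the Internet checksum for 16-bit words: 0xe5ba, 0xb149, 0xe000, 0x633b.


Sum all words (with carry folding):
+ 0xe5ba = 0xe5ba
+ 0xb149 = 0x9704
+ 0xe000 = 0x7705
+ 0x633b = 0xda40
One's complement: ~0xda40
Checksum = 0x25bf


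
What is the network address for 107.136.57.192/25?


IP:   01101011.10001000.00111001.11000000
Mask: 11111111.11111111.11111111.10000000
AND operation:
Net:  01101011.10001000.00111001.10000000
Network: 107.136.57.128/25


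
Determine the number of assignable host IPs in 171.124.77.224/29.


Host bits = 32 - 29 = 3
Total addresses = 2^3 = 8
Usable = total - 2 (network and broadcast)
Usable hosts: 6


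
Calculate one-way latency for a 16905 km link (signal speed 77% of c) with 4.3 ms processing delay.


Speed = 0.77 * 3e5 km/s = 231000 km/s
Propagation delay = 16905 / 231000 = 0.0732 s = 73.1818 ms
Processing delay = 4.3 ms
Total one-way latency = 77.4818 ms


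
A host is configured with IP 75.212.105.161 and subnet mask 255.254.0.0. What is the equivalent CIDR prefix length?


Binary: 11111111.11111110.00000000.00000000
Count leading 1s
Prefix: /15


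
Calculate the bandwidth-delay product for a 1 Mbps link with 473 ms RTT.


BDP = bandwidth * RTT
= 1 Mbps * 473 ms
= 1 * 1e6 * 473 / 1000 bits
= 473000 bits
= 59125 bytes
= 57.7393 KB
BDP = 473000 bits (59125 bytes)


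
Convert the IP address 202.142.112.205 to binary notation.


202 = 11001010
142 = 10001110
112 = 01110000
205 = 11001101
Binary: 11001010.10001110.01110000.11001101


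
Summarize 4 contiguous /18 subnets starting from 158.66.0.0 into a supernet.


Original prefix: /18
Number of subnets: 4 = 2^2
New prefix = 18 - 2 = 16
Supernet: 158.66.0.0/16


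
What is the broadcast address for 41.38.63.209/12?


Network: 41.32.0.0/12
Host bits = 20
Set all host bits to 1:
Broadcast: 41.47.255.255


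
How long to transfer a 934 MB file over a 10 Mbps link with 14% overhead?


Effective throughput = 10 * (1 - 14/100) = 8.6 Mbps
File size in Mb = 934 * 8 = 7472 Mb
Time = 7472 / 8.6
Time = 868.8372 seconds


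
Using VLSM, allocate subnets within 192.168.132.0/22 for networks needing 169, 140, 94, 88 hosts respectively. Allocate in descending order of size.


169 hosts -> /24 (254 usable): 192.168.132.0/24
140 hosts -> /24 (254 usable): 192.168.133.0/24
94 hosts -> /25 (126 usable): 192.168.134.0/25
88 hosts -> /25 (126 usable): 192.168.134.128/25
Allocation: 192.168.132.0/24 (169 hosts, 254 usable); 192.168.133.0/24 (140 hosts, 254 usable); 192.168.134.0/25 (94 hosts, 126 usable); 192.168.134.128/25 (88 hosts, 126 usable)
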